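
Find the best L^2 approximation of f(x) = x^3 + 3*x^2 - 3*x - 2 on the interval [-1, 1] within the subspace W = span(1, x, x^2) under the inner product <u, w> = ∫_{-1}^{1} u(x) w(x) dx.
g(x) = 3*x^2 - 12*x/5 - 2

The best approximation g ∈ W is the orthogonal projection of f onto W. Writing g = a_0 + a_1 x + a_2 x^2, the coefficients solve the normal equations G · a = b where
  G_{ij} = <φ_i, φ_j> and b_i = <f, φ_i>, with φ_0 = 1, φ_1 = x, φ_2 = x^2.
G =
  [2, 0, 2/3]
  [0, 2/3, 0]
  [2/3, 0, 2/5],
b = (-2, -8/5, -2/15).
Solving gives a_0 = -2, a_1 = -12/5, a_2 = 3, so
  g(x) = 3*x^2 - 12*x/5 - 2.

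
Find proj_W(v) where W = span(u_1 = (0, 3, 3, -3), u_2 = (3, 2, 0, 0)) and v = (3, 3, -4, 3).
proj_W(v) = (159/35, 24/35, -82/35, 82/35)

Set up U = [u_1 | ... | u_2] ∈ R^(4×2). The projector onto W = col(U) is P = U (U^T U)^(-1) U^T.
Compute U^T U =
  [27, 6]
  [6, 13],
and U^T v = (-12, 15).
Solve U^T U · c = U^T v for the coefficients: c = (-82/105, 53/35). The projection is proj_W(v) = U c.
Check: (v - proj_W(v)) · u_1 = 0  (should be 0).
Check: (v - proj_W(v)) · u_2 = 0  (should be 0).
Result: proj_W(v) = (159/35, 24/35, -82/35, 82/35).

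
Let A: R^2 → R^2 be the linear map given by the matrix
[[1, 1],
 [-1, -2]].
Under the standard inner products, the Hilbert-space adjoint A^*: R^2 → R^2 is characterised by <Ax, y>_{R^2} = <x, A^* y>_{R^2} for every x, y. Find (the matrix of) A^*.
A^* = A^T =
[[1, -1],
 [1, -2]]

For real matrices with standard dot products, the defining identity <Ax, y> = <x, A^* y> gives (Ax)^T y = x^T (A^*) y, i.e. x^T A^T y = x^T (A^*) y. Since this holds for all x, y, we must have A^* = A^T. Therefore
A^* =
[[1, -1],
 [1, -2]].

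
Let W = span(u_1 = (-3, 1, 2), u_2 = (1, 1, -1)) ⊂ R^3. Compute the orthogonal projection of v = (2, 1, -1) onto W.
proj_W(v) = (43/26, 23/26, -19/13)

Set up U = [u_1 | ... | u_2] ∈ R^(3×2). The projector onto W = col(U) is P = U (U^T U)^(-1) U^T.
Compute U^T U =
  [14, -4]
  [-4, 3],
and U^T v = (-7, 4).
Solve U^T U · c = U^T v for the coefficients: c = (-5/26, 14/13). The projection is proj_W(v) = U c.
Check: (v - proj_W(v)) · u_1 = 0  (should be 0).
Check: (v - proj_W(v)) · u_2 = 0  (should be 0).
Result: proj_W(v) = (43/26, 23/26, -19/13).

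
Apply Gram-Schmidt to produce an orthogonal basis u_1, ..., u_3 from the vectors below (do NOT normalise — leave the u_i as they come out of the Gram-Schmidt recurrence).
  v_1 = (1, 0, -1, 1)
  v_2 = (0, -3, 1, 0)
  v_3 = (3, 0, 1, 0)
Orthogonal basis:
  u_1 = (1, 0, -1, 1)
  u_2 = (1/3, -3, 2/3, 1/3)
  u_3 = (66/29, 15/29, 45/29, -21/29)

Apply the Gram-Schmidt recurrence
  u_1 = v_1
  u_i = v_i − Σ_{j<i} ((v_i · u_j) / (u_j · u_j)) · u_j.

Step by step this gives:
  u_1 = (1, 0, -1, 1)
  u_2 = (1/3, -3, 2/3, 1/3)
  u_3 = (66/29, 15/29, 45/29, -21/29)

Orthogonality check:
  u_2 · u_1 = 0 (should be 0)
  u_3 · u_1 = 0 (should be 0)
  u_3 · u_2 = 0 (should be 0)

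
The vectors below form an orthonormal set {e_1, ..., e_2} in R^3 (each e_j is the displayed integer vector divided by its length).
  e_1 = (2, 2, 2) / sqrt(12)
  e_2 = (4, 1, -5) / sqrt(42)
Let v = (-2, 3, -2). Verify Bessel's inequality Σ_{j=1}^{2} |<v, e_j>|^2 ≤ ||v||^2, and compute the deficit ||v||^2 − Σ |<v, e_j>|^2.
Σ |<v, e_j>|^2 = 13/14; ||v||^2 = 17; deficit = 225/14

Write each e_j = u_j / sqrt(<u_j, u_j>) where u_j is the displayed integer vector. Then <v, e_j> = <v, u_j> / sqrt(<u_j, u_j>), so |<v, e_j>|^2 = <v, u_j>^2 / <u_j, u_j>.
Coefficients: <v, e_1> = -2/sqrt(12), <v, e_2> = 5/sqrt(42).
Square and sum: Σ |<v, e_j>|^2 = 13/14.
Compute ||v||^2 = v·v = 17.
Deficit = 17 − 13/14 = 225/14 ≥ 0, confirming Bessel's inequality. (The deficit equals ||v − Σ <v,e_j> e_j||^2, the squared distance from v to span{e_j}.)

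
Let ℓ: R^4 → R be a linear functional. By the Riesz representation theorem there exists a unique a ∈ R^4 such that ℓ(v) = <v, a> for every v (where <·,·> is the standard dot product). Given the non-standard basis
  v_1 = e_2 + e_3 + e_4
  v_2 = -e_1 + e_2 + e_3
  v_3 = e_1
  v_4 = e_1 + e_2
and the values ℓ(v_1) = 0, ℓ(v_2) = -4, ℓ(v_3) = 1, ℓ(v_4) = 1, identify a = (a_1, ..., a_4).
a = (1, 0, -3, 3)

Write a = (a_1, ..., a_4) in the standard basis. For each basis vector v_i, ℓ(v_i) = <v_i, a> is a linear equation in the a_j's. Collect the n equations into a matrix system V a = ℓ, where row i of V is v_i (expressed in the standard basis). Since V is invertible (lower-triangular with 1s on the diagonal, up to permutation), solve by back-substitution:
  V =
[[0, 1, 1, 1],
 [-1, 1, 1, 0],
 [1, 0, 0, 0],
 [1, 1, 0, 0]]
  V a = (0, -4, 1, 1)
Solving gives a = (1, 0, -3, 3).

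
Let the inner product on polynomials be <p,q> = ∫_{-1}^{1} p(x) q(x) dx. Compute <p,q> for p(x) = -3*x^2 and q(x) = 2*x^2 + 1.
<p,q> = -22/5

Expand the product: p(x)·q(x) = -6*x^4 - 3*x^2.
∫_{-1}^{1} of each monomial x^k gives [2/(k+1) if k even, 0 if k odd]. Integrating term-by-term (or equivalently evaluating the antiderivative F(x) = -6*x^5/5 - x^3 at the endpoints):
  F(1) − F(−1) = -11/5 − (11/5) = -22/5.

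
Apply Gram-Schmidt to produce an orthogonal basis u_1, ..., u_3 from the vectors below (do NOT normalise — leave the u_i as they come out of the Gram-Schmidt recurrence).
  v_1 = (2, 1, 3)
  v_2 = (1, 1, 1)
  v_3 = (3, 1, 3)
Orthogonal basis:
  u_1 = (2, 1, 3)
  u_2 = (1/7, 4/7, -2/7)
  u_3 = (2/3, -1/3, -1/3)

Apply the Gram-Schmidt recurrence
  u_1 = v_1
  u_i = v_i − Σ_{j<i} ((v_i · u_j) / (u_j · u_j)) · u_j.

Step by step this gives:
  u_1 = (2, 1, 3)
  u_2 = (1/7, 4/7, -2/7)
  u_3 = (2/3, -1/3, -1/3)

Orthogonality check:
  u_2 · u_1 = 0 (should be 0)
  u_3 · u_1 = 0 (should be 0)
  u_3 · u_2 = 0 (should be 0)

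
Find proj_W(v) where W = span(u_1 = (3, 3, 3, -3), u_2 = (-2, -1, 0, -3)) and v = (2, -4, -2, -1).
proj_W(v) = (-33/28, -27/28, -3/4, 3/28)

Set up U = [u_1 | ... | u_2] ∈ R^(4×2). The projector onto W = col(U) is P = U (U^T U)^(-1) U^T.
Compute U^T U =
  [36, 0]
  [0, 14],
and U^T v = (-9, 3).
Solve U^T U · c = U^T v for the coefficients: c = (-1/4, 3/14). The projection is proj_W(v) = U c.
Check: (v - proj_W(v)) · u_1 = 0  (should be 0).
Check: (v - proj_W(v)) · u_2 = 0  (should be 0).
Result: proj_W(v) = (-33/28, -27/28, -3/4, 3/28).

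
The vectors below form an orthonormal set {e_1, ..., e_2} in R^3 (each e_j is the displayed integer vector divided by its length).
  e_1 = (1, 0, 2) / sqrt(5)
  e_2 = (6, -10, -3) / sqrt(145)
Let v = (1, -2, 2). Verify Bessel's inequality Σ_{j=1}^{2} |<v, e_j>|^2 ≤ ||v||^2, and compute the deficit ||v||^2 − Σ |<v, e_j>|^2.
Σ |<v, e_j>|^2 = 225/29; ||v||^2 = 9; deficit = 36/29

Write each e_j = u_j / sqrt(<u_j, u_j>) where u_j is the displayed integer vector. Then <v, e_j> = <v, u_j> / sqrt(<u_j, u_j>), so |<v, e_j>|^2 = <v, u_j>^2 / <u_j, u_j>.
Coefficients: <v, e_1> = 5/sqrt(5), <v, e_2> = 20/sqrt(145).
Square and sum: Σ |<v, e_j>|^2 = 225/29.
Compute ||v||^2 = v·v = 9.
Deficit = 9 − 225/29 = 36/29 ≥ 0, confirming Bessel's inequality. (The deficit equals ||v − Σ <v,e_j> e_j||^2, the squared distance from v to span{e_j}.)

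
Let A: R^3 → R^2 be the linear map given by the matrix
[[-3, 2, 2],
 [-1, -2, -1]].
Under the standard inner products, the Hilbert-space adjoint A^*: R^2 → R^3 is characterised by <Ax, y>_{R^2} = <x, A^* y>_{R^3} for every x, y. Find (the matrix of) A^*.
A^* = A^T =
[[-3, -1],
 [2, -2],
 [2, -1]]

For real matrices with standard dot products, the defining identity <Ax, y> = <x, A^* y> gives (Ax)^T y = x^T (A^*) y, i.e. x^T A^T y = x^T (A^*) y. Since this holds for all x, y, we must have A^* = A^T. Therefore
A^* =
[[-3, -1],
 [2, -2],
 [2, -1]].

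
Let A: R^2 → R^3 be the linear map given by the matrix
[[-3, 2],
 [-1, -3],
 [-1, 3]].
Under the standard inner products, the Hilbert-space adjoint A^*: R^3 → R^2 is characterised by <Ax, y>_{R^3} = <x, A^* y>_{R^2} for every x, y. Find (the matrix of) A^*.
A^* = A^T =
[[-3, -1, -1],
 [2, -3, 3]]

For real matrices with standard dot products, the defining identity <Ax, y> = <x, A^* y> gives (Ax)^T y = x^T (A^*) y, i.e. x^T A^T y = x^T (A^*) y. Since this holds for all x, y, we must have A^* = A^T. Therefore
A^* =
[[-3, -1, -1],
 [2, -3, 3]].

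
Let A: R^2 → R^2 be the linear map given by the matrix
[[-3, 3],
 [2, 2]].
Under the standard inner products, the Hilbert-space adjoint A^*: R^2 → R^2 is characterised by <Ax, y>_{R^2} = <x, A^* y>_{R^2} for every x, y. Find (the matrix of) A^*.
A^* = A^T =
[[-3, 2],
 [3, 2]]

For real matrices with standard dot products, the defining identity <Ax, y> = <x, A^* y> gives (Ax)^T y = x^T (A^*) y, i.e. x^T A^T y = x^T (A^*) y. Since this holds for all x, y, we must have A^* = A^T. Therefore
A^* =
[[-3, 2],
 [3, 2]].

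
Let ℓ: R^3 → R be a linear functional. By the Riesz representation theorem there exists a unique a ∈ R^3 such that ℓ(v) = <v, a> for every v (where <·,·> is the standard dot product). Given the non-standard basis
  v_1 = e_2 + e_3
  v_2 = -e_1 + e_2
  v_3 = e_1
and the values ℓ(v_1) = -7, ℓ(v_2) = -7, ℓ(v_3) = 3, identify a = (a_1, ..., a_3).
a = (3, -4, -3)

Write a = (a_1, ..., a_3) in the standard basis. For each basis vector v_i, ℓ(v_i) = <v_i, a> is a linear equation in the a_j's. Collect the n equations into a matrix system V a = ℓ, where row i of V is v_i (expressed in the standard basis). Since V is invertible (lower-triangular with 1s on the diagonal, up to permutation), solve by back-substitution:
  V =
[[0, 1, 1],
 [-1, 1, 0],
 [1, 0, 0]]
  V a = (-7, -7, 3)
Solving gives a = (3, -4, -3).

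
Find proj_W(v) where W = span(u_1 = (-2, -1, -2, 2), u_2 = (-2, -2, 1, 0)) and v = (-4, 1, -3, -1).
proj_W(v) = (-164/101, -77/101, -179/101, 174/101)

Set up U = [u_1 | ... | u_2] ∈ R^(4×2). The projector onto W = col(U) is P = U (U^T U)^(-1) U^T.
Compute U^T U =
  [13, 4]
  [4, 9],
and U^T v = (11, 3).
Solve U^T U · c = U^T v for the coefficients: c = (87/101, -5/101). The projection is proj_W(v) = U c.
Check: (v - proj_W(v)) · u_1 = 0  (should be 0).
Check: (v - proj_W(v)) · u_2 = 0  (should be 0).
Result: proj_W(v) = (-164/101, -77/101, -179/101, 174/101).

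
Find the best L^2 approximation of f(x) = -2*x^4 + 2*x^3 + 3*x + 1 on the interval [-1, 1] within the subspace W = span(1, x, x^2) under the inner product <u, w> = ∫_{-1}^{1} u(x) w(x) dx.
g(x) = -12*x^2/7 + 21*x/5 + 41/35

The best approximation g ∈ W is the orthogonal projection of f onto W. Writing g = a_0 + a_1 x + a_2 x^2, the coefficients solve the normal equations G · a = b where
  G_{ij} = <φ_i, φ_j> and b_i = <f, φ_i>, with φ_0 = 1, φ_1 = x, φ_2 = x^2.
G =
  [2, 0, 2/3]
  [0, 2/3, 0]
  [2/3, 0, 2/5],
b = (6/5, 14/5, 2/21).
Solving gives a_0 = 41/35, a_1 = 21/5, a_2 = -12/7, so
  g(x) = -12*x^2/7 + 21*x/5 + 41/35.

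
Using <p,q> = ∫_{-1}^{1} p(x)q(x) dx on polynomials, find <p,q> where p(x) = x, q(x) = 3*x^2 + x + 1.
<p,q> = 2/3

Expand the product: p(x)·q(x) = 3*x^3 + x^2 + x.
∫_{-1}^{1} of each monomial x^k gives [2/(k+1) if k even, 0 if k odd]. Integrating term-by-term (or equivalently evaluating the antiderivative F(x) = 3*x^4/4 + x^3/3 + x^2/2 at the endpoints):
  F(1) − F(−1) = 19/12 − (11/12) = 2/3.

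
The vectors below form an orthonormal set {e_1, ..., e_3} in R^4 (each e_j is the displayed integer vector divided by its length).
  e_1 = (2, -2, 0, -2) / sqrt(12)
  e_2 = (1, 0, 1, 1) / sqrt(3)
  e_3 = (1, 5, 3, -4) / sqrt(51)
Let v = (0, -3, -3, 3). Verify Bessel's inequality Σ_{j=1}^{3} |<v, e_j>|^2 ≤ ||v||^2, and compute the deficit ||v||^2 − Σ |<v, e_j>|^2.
Σ |<v, e_j>|^2 = 432/17; ||v||^2 = 27; deficit = 27/17

Write each e_j = u_j / sqrt(<u_j, u_j>) where u_j is the displayed integer vector. Then <v, e_j> = <v, u_j> / sqrt(<u_j, u_j>), so |<v, e_j>|^2 = <v, u_j>^2 / <u_j, u_j>.
Coefficients: <v, e_1> = 0/sqrt(12), <v, e_2> = 0/sqrt(3), <v, e_3> = -36/sqrt(51).
Square and sum: Σ |<v, e_j>|^2 = 432/17.
Compute ||v||^2 = v·v = 27.
Deficit = 27 − 432/17 = 27/17 ≥ 0, confirming Bessel's inequality. (The deficit equals ||v − Σ <v,e_j> e_j||^2, the squared distance from v to span{e_j}.)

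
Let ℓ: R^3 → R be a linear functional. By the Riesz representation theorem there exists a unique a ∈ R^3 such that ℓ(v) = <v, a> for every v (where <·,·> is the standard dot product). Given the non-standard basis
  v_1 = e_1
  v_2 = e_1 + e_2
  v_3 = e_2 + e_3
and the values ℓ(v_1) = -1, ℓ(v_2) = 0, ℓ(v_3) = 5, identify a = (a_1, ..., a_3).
a = (-1, 1, 4)

Write a = (a_1, ..., a_3) in the standard basis. For each basis vector v_i, ℓ(v_i) = <v_i, a> is a linear equation in the a_j's. Collect the n equations into a matrix system V a = ℓ, where row i of V is v_i (expressed in the standard basis). Since V is invertible (lower-triangular with 1s on the diagonal, up to permutation), solve by back-substitution:
  V =
[[1, 0, 0],
 [1, 1, 0],
 [0, 1, 1]]
  V a = (-1, 0, 5)
Solving gives a = (-1, 1, 4).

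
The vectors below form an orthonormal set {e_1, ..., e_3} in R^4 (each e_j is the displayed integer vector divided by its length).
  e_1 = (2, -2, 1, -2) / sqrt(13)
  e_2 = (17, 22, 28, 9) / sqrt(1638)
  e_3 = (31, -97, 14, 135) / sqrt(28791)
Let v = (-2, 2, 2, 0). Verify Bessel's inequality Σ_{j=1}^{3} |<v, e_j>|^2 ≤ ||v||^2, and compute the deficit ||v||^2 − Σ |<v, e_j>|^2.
Σ |<v, e_j>|^2 = 3306/457; ||v||^2 = 12; deficit = 2178/457

Write each e_j = u_j / sqrt(<u_j, u_j>) where u_j is the displayed integer vector. Then <v, e_j> = <v, u_j> / sqrt(<u_j, u_j>), so |<v, e_j>|^2 = <v, u_j>^2 / <u_j, u_j>.
Coefficients: <v, e_1> = -6/sqrt(13), <v, e_2> = 66/sqrt(1638), <v, e_3> = -228/sqrt(28791).
Square and sum: Σ |<v, e_j>|^2 = 3306/457.
Compute ||v||^2 = v·v = 12.
Deficit = 12 − 3306/457 = 2178/457 ≥ 0, confirming Bessel's inequality. (The deficit equals ||v − Σ <v,e_j> e_j||^2, the squared distance from v to span{e_j}.)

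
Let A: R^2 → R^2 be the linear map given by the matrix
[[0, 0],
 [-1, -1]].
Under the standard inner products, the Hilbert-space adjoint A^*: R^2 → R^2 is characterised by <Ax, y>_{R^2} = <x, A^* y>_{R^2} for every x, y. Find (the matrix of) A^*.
A^* = A^T =
[[0, -1],
 [0, -1]]

For real matrices with standard dot products, the defining identity <Ax, y> = <x, A^* y> gives (Ax)^T y = x^T (A^*) y, i.e. x^T A^T y = x^T (A^*) y. Since this holds for all x, y, we must have A^* = A^T. Therefore
A^* =
[[0, -1],
 [0, -1]].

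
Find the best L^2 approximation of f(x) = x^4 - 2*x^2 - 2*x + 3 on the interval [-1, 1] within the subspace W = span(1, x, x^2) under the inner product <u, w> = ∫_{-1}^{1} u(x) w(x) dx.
g(x) = -8*x^2/7 - 2*x + 102/35

The best approximation g ∈ W is the orthogonal projection of f onto W. Writing g = a_0 + a_1 x + a_2 x^2, the coefficients solve the normal equations G · a = b where
  G_{ij} = <φ_i, φ_j> and b_i = <f, φ_i>, with φ_0 = 1, φ_1 = x, φ_2 = x^2.
G =
  [2, 0, 2/3]
  [0, 2/3, 0]
  [2/3, 0, 2/5],
b = (76/15, -4/3, 52/35).
Solving gives a_0 = 102/35, a_1 = -2, a_2 = -8/7, so
  g(x) = -8*x^2/7 - 2*x + 102/35.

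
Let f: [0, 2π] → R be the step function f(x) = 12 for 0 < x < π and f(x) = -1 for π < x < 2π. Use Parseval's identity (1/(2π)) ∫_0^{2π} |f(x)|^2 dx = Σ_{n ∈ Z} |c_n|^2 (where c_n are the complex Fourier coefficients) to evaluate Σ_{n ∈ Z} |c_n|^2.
Σ |c_n|^2 = 145/2

Parseval equates the L^2 energy of f (normalised by 1/(2π)) with the ℓ^2 sum of its Fourier coefficients: (1/(2π)) ∫_0^{2π} |f|^2 = Σ |c_n|^2.
Compute the left side: (1/(2π)) [∫_0^π 12^2 dx + ∫_π^{2π} (-1)^2 dx] = (1/(2π)) · (144π + 1π) = (144 + 1)/2 = 145/2.
So Σ_{n ∈ Z} |c_n|^2 = 145/2.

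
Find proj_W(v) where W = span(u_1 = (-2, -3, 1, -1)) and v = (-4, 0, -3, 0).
proj_W(v) = (-2/3, -1, 1/3, -1/3)

Set up U = [u_1 | ... | u_1] ∈ R^(4×1). The projector onto W = col(U) is P = U (U^T U)^(-1) U^T.
Compute U^T U =
  [15],
and U^T v = (5).
Solve U^T U · c = U^T v for the coefficients: c = (1/3). The projection is proj_W(v) = U c.
Check: (v - proj_W(v)) · u_1 = 0  (should be 0).
Result: proj_W(v) = (-2/3, -1, 1/3, -1/3).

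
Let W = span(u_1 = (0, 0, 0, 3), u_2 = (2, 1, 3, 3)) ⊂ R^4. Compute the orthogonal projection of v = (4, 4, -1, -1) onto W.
proj_W(v) = (9/7, 9/14, 27/14, -1)

Set up U = [u_1 | ... | u_2] ∈ R^(4×2). The projector onto W = col(U) is P = U (U^T U)^(-1) U^T.
Compute U^T U =
  [9, 9]
  [9, 23],
and U^T v = (-3, 6).
Solve U^T U · c = U^T v for the coefficients: c = (-41/42, 9/14). The projection is proj_W(v) = U c.
Check: (v - proj_W(v)) · u_1 = 0  (should be 0).
Check: (v - proj_W(v)) · u_2 = 0  (should be 0).
Result: proj_W(v) = (9/7, 9/14, 27/14, -1).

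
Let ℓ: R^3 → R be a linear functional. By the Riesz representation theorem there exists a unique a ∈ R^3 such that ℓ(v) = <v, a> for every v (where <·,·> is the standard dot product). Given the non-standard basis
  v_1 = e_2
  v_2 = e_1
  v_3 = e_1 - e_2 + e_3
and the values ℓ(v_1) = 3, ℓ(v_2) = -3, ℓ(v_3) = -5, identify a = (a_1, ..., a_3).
a = (-3, 3, 1)

Write a = (a_1, ..., a_3) in the standard basis. For each basis vector v_i, ℓ(v_i) = <v_i, a> is a linear equation in the a_j's. Collect the n equations into a matrix system V a = ℓ, where row i of V is v_i (expressed in the standard basis). Since V is invertible (lower-triangular with 1s on the diagonal, up to permutation), solve by back-substitution:
  V =
[[0, 1, 0],
 [1, 0, 0],
 [1, -1, 1]]
  V a = (3, -3, -5)
Solving gives a = (-3, 3, 1).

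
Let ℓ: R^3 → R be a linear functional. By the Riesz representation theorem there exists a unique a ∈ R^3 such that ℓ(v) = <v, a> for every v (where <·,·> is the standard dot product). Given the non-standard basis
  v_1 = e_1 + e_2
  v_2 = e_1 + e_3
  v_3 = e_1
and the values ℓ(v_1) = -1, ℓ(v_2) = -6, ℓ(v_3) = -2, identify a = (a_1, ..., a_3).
a = (-2, 1, -4)

Write a = (a_1, ..., a_3) in the standard basis. For each basis vector v_i, ℓ(v_i) = <v_i, a> is a linear equation in the a_j's. Collect the n equations into a matrix system V a = ℓ, where row i of V is v_i (expressed in the standard basis). Since V is invertible (lower-triangular with 1s on the diagonal, up to permutation), solve by back-substitution:
  V =
[[1, 1, 0],
 [1, 0, 1],
 [1, 0, 0]]
  V a = (-1, -6, -2)
Solving gives a = (-2, 1, -4).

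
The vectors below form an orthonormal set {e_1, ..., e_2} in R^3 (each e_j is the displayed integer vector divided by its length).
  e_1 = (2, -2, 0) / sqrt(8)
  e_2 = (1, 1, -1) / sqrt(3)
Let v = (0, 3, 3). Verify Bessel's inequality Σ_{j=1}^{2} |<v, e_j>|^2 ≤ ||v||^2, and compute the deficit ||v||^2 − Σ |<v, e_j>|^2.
Σ |<v, e_j>|^2 = 9/2; ||v||^2 = 18; deficit = 27/2

Write each e_j = u_j / sqrt(<u_j, u_j>) where u_j is the displayed integer vector. Then <v, e_j> = <v, u_j> / sqrt(<u_j, u_j>), so |<v, e_j>|^2 = <v, u_j>^2 / <u_j, u_j>.
Coefficients: <v, e_1> = -6/sqrt(8), <v, e_2> = 0/sqrt(3).
Square and sum: Σ |<v, e_j>|^2 = 9/2.
Compute ||v||^2 = v·v = 18.
Deficit = 18 − 9/2 = 27/2 ≥ 0, confirming Bessel's inequality. (The deficit equals ||v − Σ <v,e_j> e_j||^2, the squared distance from v to span{e_j}.)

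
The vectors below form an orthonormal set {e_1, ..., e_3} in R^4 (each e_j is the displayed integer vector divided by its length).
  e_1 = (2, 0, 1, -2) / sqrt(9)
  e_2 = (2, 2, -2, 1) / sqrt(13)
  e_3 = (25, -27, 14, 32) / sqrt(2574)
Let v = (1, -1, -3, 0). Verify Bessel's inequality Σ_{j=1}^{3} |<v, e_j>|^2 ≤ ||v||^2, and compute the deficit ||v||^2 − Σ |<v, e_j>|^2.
Σ |<v, e_j>|^2 = 289/99; ||v||^2 = 11; deficit = 800/99

Write each e_j = u_j / sqrt(<u_j, u_j>) where u_j is the displayed integer vector. Then <v, e_j> = <v, u_j> / sqrt(<u_j, u_j>), so |<v, e_j>|^2 = <v, u_j>^2 / <u_j, u_j>.
Coefficients: <v, e_1> = -1/sqrt(9), <v, e_2> = 6/sqrt(13), <v, e_3> = 10/sqrt(2574).
Square and sum: Σ |<v, e_j>|^2 = 289/99.
Compute ||v||^2 = v·v = 11.
Deficit = 11 − 289/99 = 800/99 ≥ 0, confirming Bessel's inequality. (The deficit equals ||v − Σ <v,e_j> e_j||^2, the squared distance from v to span{e_j}.)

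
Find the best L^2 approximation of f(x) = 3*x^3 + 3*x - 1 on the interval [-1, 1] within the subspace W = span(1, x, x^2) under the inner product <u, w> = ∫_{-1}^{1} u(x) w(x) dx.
g(x) = 24*x/5 - 1

The best approximation g ∈ W is the orthogonal projection of f onto W. Writing g = a_0 + a_1 x + a_2 x^2, the coefficients solve the normal equations G · a = b where
  G_{ij} = <φ_i, φ_j> and b_i = <f, φ_i>, with φ_0 = 1, φ_1 = x, φ_2 = x^2.
G =
  [2, 0, 2/3]
  [0, 2/3, 0]
  [2/3, 0, 2/5],
b = (-2, 16/5, -2/3).
Solving gives a_0 = -1, a_1 = 24/5, a_2 = 0, so
  g(x) = 24*x/5 - 1.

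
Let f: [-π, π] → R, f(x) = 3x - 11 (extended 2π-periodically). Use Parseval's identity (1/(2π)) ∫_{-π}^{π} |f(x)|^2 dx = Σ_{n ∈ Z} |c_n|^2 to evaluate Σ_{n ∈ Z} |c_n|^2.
Σ |c_n|^2 = 3π^2 + 121

Expand and integrate term by term over [-π, π]:
  ∫ (3x)^2 dx = 9·(2π^3/3); ∫ 2·3·(-11)·x dx = 0 (odd integrand); ∫ (-11)^2 dx = 121·2π.
So (1/(2π)) ∫_{-π}^{π} (3x - 11)^2 dx = 9π^2/3 + 121 = 3π^2 + 121.
Parseval ⇒ Σ |c_n|^2 = 3π^2 + 121.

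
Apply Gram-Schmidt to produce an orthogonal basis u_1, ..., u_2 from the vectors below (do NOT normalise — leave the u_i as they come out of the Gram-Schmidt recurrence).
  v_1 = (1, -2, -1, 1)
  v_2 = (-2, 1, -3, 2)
Orthogonal basis:
  u_1 = (1, -2, -1, 1)
  u_2 = (-15/7, 9/7, -20/7, 13/7)

Apply the Gram-Schmidt recurrence
  u_1 = v_1
  u_i = v_i − Σ_{j<i} ((v_i · u_j) / (u_j · u_j)) · u_j.

Step by step this gives:
  u_1 = (1, -2, -1, 1)
  u_2 = (-15/7, 9/7, -20/7, 13/7)

Orthogonality check:
  u_2 · u_1 = 0 (should be 0)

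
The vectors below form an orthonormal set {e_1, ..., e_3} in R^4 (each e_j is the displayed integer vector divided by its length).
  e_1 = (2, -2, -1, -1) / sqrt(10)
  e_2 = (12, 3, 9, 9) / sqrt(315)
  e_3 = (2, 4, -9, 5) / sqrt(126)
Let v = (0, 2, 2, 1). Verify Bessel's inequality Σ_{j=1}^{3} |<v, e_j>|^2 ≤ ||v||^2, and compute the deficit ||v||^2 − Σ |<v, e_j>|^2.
Σ |<v, e_j>|^2 = 77/9; ||v||^2 = 9; deficit = 4/9

Write each e_j = u_j / sqrt(<u_j, u_j>) where u_j is the displayed integer vector. Then <v, e_j> = <v, u_j> / sqrt(<u_j, u_j>), so |<v, e_j>|^2 = <v, u_j>^2 / <u_j, u_j>.
Coefficients: <v, e_1> = -7/sqrt(10), <v, e_2> = 33/sqrt(315), <v, e_3> = -5/sqrt(126).
Square and sum: Σ |<v, e_j>|^2 = 77/9.
Compute ||v||^2 = v·v = 9.
Deficit = 9 − 77/9 = 4/9 ≥ 0, confirming Bessel's inequality. (The deficit equals ||v − Σ <v,e_j> e_j||^2, the squared distance from v to span{e_j}.)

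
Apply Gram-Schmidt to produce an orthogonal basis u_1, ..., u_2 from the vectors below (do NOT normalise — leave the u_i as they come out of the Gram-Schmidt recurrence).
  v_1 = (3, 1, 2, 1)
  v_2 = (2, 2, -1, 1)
Orthogonal basis:
  u_1 = (3, 1, 2, 1)
  u_2 = (3/5, 23/15, -29/15, 8/15)

Apply the Gram-Schmidt recurrence
  u_1 = v_1
  u_i = v_i − Σ_{j<i} ((v_i · u_j) / (u_j · u_j)) · u_j.

Step by step this gives:
  u_1 = (3, 1, 2, 1)
  u_2 = (3/5, 23/15, -29/15, 8/15)

Orthogonality check:
  u_2 · u_1 = 0 (should be 0)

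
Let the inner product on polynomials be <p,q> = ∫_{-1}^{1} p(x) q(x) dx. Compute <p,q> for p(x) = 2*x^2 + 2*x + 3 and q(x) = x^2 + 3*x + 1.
<p,q> = 212/15

Expand the product: p(x)·q(x) = 2*x^4 + 8*x^3 + 11*x^2 + 11*x + 3.
∫_{-1}^{1} of each monomial x^k gives [2/(k+1) if k even, 0 if k odd]. Integrating term-by-term (or equivalently evaluating the antiderivative F(x) = 2*x^5/5 + 2*x^4 + 11*x^3/3 + 11*x^2/2 + 3*x at the endpoints):
  F(1) − F(−1) = 437/30 − (13/30) = 212/15.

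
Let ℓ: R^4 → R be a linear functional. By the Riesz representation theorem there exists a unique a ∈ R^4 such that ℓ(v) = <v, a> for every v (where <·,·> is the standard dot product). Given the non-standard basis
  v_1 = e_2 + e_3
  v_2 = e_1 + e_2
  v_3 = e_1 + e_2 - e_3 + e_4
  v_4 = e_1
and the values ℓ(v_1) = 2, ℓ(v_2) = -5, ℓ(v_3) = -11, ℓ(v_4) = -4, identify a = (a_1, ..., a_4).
a = (-4, -1, 3, -3)

Write a = (a_1, ..., a_4) in the standard basis. For each basis vector v_i, ℓ(v_i) = <v_i, a> is a linear equation in the a_j's. Collect the n equations into a matrix system V a = ℓ, where row i of V is v_i (expressed in the standard basis). Since V is invertible (lower-triangular with 1s on the diagonal, up to permutation), solve by back-substitution:
  V =
[[0, 1, 1, 0],
 [1, 1, 0, 0],
 [1, 1, -1, 1],
 [1, 0, 0, 0]]
  V a = (2, -5, -11, -4)
Solving gives a = (-4, -1, 3, -3).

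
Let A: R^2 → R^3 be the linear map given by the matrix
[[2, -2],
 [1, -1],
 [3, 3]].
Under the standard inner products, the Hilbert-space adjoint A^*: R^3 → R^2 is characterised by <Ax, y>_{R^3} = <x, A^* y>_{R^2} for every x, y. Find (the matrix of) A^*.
A^* = A^T =
[[2, 1, 3],
 [-2, -1, 3]]

For real matrices with standard dot products, the defining identity <Ax, y> = <x, A^* y> gives (Ax)^T y = x^T (A^*) y, i.e. x^T A^T y = x^T (A^*) y. Since this holds for all x, y, we must have A^* = A^T. Therefore
A^* =
[[2, 1, 3],
 [-2, -1, 3]].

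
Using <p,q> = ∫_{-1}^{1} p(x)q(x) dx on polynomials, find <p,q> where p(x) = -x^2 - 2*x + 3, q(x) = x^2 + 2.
<p,q> = 184/15

Expand the product: p(x)·q(x) = -x^4 - 2*x^3 + x^2 - 4*x + 6.
∫_{-1}^{1} of each monomial x^k gives [2/(k+1) if k even, 0 if k odd]. Integrating term-by-term (or equivalently evaluating the antiderivative F(x) = -x^5/5 - x^4/2 + x^3/3 - 2*x^2 + 6*x at the endpoints):
  F(1) − F(−1) = 109/30 − (-259/30) = 184/15.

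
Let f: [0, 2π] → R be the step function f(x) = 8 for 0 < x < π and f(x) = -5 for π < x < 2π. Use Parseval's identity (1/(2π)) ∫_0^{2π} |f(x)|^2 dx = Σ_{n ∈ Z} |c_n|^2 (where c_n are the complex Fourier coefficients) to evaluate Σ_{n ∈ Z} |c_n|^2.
Σ |c_n|^2 = 89/2

Parseval equates the L^2 energy of f (normalised by 1/(2π)) with the ℓ^2 sum of its Fourier coefficients: (1/(2π)) ∫_0^{2π} |f|^2 = Σ |c_n|^2.
Compute the left side: (1/(2π)) [∫_0^π 8^2 dx + ∫_π^{2π} (-5)^2 dx] = (1/(2π)) · (64π + 25π) = (64 + 25)/2 = 89/2.
So Σ_{n ∈ Z} |c_n|^2 = 89/2.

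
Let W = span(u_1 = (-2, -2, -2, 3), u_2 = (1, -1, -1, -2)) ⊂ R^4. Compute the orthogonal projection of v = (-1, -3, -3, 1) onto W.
proj_W(v) = (-1, -3, -3, 1)

Set up U = [u_1 | ... | u_2] ∈ R^(4×2). The projector onto W = col(U) is P = U (U^T U)^(-1) U^T.
Compute U^T U =
  [21, -4]
  [-4, 7],
and U^T v = (17, 3).
Solve U^T U · c = U^T v for the coefficients: c = (1, 1). The projection is proj_W(v) = U c.
Check: (v - proj_W(v)) · u_1 = 0  (should be 0).
Check: (v - proj_W(v)) · u_2 = 0  (should be 0).
Result: proj_W(v) = (-1, -3, -3, 1).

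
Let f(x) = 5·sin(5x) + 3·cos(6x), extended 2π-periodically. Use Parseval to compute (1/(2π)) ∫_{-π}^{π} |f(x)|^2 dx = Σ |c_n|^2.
Σ |c_n|^2 = 17

Expand |f|^2 and use orthogonality of {sin(nx), cos(mx)} on [-π, π]:
  ∫_{-π}^{π} sin(nx)^2 dx = π, ∫ cos(mx)^2 dx = π, and cross terms integrate to 0.
So ∫_{-π}^{π} f(x)^2 dx = 5^2 · π + 3^2 · π = (25 + 9)π.
Divide by 2π: (25 + 9)/2 = 17.
By Parseval, this equals Σ |c_n|^2.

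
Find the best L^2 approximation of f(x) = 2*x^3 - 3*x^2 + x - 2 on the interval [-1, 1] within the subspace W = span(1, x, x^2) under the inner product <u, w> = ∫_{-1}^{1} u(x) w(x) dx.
g(x) = -3*x^2 + 11*x/5 - 2

The best approximation g ∈ W is the orthogonal projection of f onto W. Writing g = a_0 + a_1 x + a_2 x^2, the coefficients solve the normal equations G · a = b where
  G_{ij} = <φ_i, φ_j> and b_i = <f, φ_i>, with φ_0 = 1, φ_1 = x, φ_2 = x^2.
G =
  [2, 0, 2/3]
  [0, 2/3, 0]
  [2/3, 0, 2/5],
b = (-6, 22/15, -38/15).
Solving gives a_0 = -2, a_1 = 11/5, a_2 = -3, so
  g(x) = -3*x^2 + 11*x/5 - 2.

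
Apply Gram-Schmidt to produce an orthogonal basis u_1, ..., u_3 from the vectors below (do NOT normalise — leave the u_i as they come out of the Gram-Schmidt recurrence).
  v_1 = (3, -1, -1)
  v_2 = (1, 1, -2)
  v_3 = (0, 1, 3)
Orthogonal basis:
  u_1 = (3, -1, -1)
  u_2 = (-1/11, 15/11, -18/11)
  u_3 = (51/50, 17/10, 34/25)

Apply the Gram-Schmidt recurrence
  u_1 = v_1
  u_i = v_i − Σ_{j<i} ((v_i · u_j) / (u_j · u_j)) · u_j.

Step by step this gives:
  u_1 = (3, -1, -1)
  u_2 = (-1/11, 15/11, -18/11)
  u_3 = (51/50, 17/10, 34/25)

Orthogonality check:
  u_2 · u_1 = 0 (should be 0)
  u_3 · u_1 = 0 (should be 0)
  u_3 · u_2 = 0 (should be 0)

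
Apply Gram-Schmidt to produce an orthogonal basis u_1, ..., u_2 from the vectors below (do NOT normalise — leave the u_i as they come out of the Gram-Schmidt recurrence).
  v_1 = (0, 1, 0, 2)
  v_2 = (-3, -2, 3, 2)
Orthogonal basis:
  u_1 = (0, 1, 0, 2)
  u_2 = (-3, -12/5, 3, 6/5)

Apply the Gram-Schmidt recurrence
  u_1 = v_1
  u_i = v_i − Σ_{j<i} ((v_i · u_j) / (u_j · u_j)) · u_j.

Step by step this gives:
  u_1 = (0, 1, 0, 2)
  u_2 = (-3, -12/5, 3, 6/5)

Orthogonality check:
  u_2 · u_1 = 0 (should be 0)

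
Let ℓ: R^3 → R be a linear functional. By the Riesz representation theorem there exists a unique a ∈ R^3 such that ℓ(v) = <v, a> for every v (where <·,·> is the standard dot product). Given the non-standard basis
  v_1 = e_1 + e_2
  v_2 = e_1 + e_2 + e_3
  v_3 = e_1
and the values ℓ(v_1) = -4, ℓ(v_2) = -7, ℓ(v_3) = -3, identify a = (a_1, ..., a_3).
a = (-3, -1, -3)

Write a = (a_1, ..., a_3) in the standard basis. For each basis vector v_i, ℓ(v_i) = <v_i, a> is a linear equation in the a_j's. Collect the n equations into a matrix system V a = ℓ, where row i of V is v_i (expressed in the standard basis). Since V is invertible (lower-triangular with 1s on the diagonal, up to permutation), solve by back-substitution:
  V =
[[1, 1, 0],
 [1, 1, 1],
 [1, 0, 0]]
  V a = (-4, -7, -3)
Solving gives a = (-3, -1, -3).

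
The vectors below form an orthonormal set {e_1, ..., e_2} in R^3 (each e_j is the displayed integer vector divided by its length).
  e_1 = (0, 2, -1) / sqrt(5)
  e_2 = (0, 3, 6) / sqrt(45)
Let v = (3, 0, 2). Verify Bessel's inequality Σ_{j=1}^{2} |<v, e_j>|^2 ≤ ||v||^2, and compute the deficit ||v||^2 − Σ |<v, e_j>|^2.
Σ |<v, e_j>|^2 = 4; ||v||^2 = 13; deficit = 9

Write each e_j = u_j / sqrt(<u_j, u_j>) where u_j is the displayed integer vector. Then <v, e_j> = <v, u_j> / sqrt(<u_j, u_j>), so |<v, e_j>|^2 = <v, u_j>^2 / <u_j, u_j>.
Coefficients: <v, e_1> = -2/sqrt(5), <v, e_2> = 12/sqrt(45).
Square and sum: Σ |<v, e_j>|^2 = 4.
Compute ||v||^2 = v·v = 13.
Deficit = 13 − 4 = 9 ≥ 0, confirming Bessel's inequality. (The deficit equals ||v − Σ <v,e_j> e_j||^2, the squared distance from v to span{e_j}.)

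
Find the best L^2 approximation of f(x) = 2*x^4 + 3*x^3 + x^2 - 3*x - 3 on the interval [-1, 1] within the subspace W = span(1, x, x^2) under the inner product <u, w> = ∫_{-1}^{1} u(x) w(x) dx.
g(x) = 19*x^2/7 - 6*x/5 - 111/35

The best approximation g ∈ W is the orthogonal projection of f onto W. Writing g = a_0 + a_1 x + a_2 x^2, the coefficients solve the normal equations G · a = b where
  G_{ij} = <φ_i, φ_j> and b_i = <f, φ_i>, with φ_0 = 1, φ_1 = x, φ_2 = x^2.
G =
  [2, 0, 2/3]
  [0, 2/3, 0]
  [2/3, 0, 2/5],
b = (-68/15, -4/5, -36/35).
Solving gives a_0 = -111/35, a_1 = -6/5, a_2 = 19/7, so
  g(x) = 19*x^2/7 - 6*x/5 - 111/35.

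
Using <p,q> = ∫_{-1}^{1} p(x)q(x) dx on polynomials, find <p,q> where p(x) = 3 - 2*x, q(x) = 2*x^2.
<p,q> = 4

Expand the product: p(x)·q(x) = -4*x^3 + 6*x^2.
∫_{-1}^{1} of each monomial x^k gives [2/(k+1) if k even, 0 if k odd]. Integrating term-by-term (or equivalently evaluating the antiderivative F(x) = -x^4 + 2*x^3 at the endpoints):
  F(1) − F(−1) = 1 − (-3) = 4.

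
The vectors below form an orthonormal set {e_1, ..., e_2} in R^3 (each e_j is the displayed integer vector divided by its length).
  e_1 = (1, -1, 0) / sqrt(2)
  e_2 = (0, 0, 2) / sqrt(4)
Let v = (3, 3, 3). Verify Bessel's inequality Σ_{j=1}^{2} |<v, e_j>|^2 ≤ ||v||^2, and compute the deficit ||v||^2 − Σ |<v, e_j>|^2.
Σ |<v, e_j>|^2 = 9; ||v||^2 = 27; deficit = 18

Write each e_j = u_j / sqrt(<u_j, u_j>) where u_j is the displayed integer vector. Then <v, e_j> = <v, u_j> / sqrt(<u_j, u_j>), so |<v, e_j>|^2 = <v, u_j>^2 / <u_j, u_j>.
Coefficients: <v, e_1> = 0/sqrt(2), <v, e_2> = 6/sqrt(4).
Square and sum: Σ |<v, e_j>|^2 = 9.
Compute ||v||^2 = v·v = 27.
Deficit = 27 − 9 = 18 ≥ 0, confirming Bessel's inequality. (The deficit equals ||v − Σ <v,e_j> e_j||^2, the squared distance from v to span{e_j}.)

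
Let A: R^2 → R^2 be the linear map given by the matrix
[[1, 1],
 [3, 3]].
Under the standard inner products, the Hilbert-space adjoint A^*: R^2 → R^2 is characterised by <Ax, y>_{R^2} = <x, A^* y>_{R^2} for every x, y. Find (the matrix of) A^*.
A^* = A^T =
[[1, 3],
 [1, 3]]

For real matrices with standard dot products, the defining identity <Ax, y> = <x, A^* y> gives (Ax)^T y = x^T (A^*) y, i.e. x^T A^T y = x^T (A^*) y. Since this holds for all x, y, we must have A^* = A^T. Therefore
A^* =
[[1, 3],
 [1, 3]].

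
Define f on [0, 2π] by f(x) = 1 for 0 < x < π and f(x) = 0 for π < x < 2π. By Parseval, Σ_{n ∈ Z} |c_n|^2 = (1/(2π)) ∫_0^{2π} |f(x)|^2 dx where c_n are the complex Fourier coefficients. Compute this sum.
Σ |c_n|^2 = 1/2

Parseval equates the L^2 energy of f (normalised by 1/(2π)) with the ℓ^2 sum of its Fourier coefficients: (1/(2π)) ∫_0^{2π} |f|^2 = Σ |c_n|^2.
Compute the left side: (1/(2π)) [∫_0^π 1^2 dx + ∫_π^{2π} 0^2 dx] = (1/(2π)) · (1π + 0π) = (1 + 0)/2 = 1/2.
So Σ_{n ∈ Z} |c_n|^2 = 1/2.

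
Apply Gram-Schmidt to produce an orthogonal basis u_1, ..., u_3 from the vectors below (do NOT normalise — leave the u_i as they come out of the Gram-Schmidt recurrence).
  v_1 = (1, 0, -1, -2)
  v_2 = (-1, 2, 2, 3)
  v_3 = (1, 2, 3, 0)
Orthogonal basis:
  u_1 = (1, 0, -1, -2)
  u_2 = (1/2, 2, 1/2, 0)
  u_3 = (2/3, -2/3, 2, -2/3)

Apply the Gram-Schmidt recurrence
  u_1 = v_1
  u_i = v_i − Σ_{j<i} ((v_i · u_j) / (u_j · u_j)) · u_j.

Step by step this gives:
  u_1 = (1, 0, -1, -2)
  u_2 = (1/2, 2, 1/2, 0)
  u_3 = (2/3, -2/3, 2, -2/3)

Orthogonality check:
  u_2 · u_1 = 0 (should be 0)
  u_3 · u_1 = 0 (should be 0)
  u_3 · u_2 = 0 (should be 0)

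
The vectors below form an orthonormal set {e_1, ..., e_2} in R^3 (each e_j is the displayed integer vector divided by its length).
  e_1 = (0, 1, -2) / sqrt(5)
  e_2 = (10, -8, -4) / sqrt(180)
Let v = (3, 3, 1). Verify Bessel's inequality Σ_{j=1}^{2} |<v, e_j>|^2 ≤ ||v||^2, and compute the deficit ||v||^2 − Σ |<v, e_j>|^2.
Σ |<v, e_j>|^2 = 2/9; ||v||^2 = 19; deficit = 169/9

Write each e_j = u_j / sqrt(<u_j, u_j>) where u_j is the displayed integer vector. Then <v, e_j> = <v, u_j> / sqrt(<u_j, u_j>), so |<v, e_j>|^2 = <v, u_j>^2 / <u_j, u_j>.
Coefficients: <v, e_1> = 1/sqrt(5), <v, e_2> = 2/sqrt(180).
Square and sum: Σ |<v, e_j>|^2 = 2/9.
Compute ||v||^2 = v·v = 19.
Deficit = 19 − 2/9 = 169/9 ≥ 0, confirming Bessel's inequality. (The deficit equals ||v − Σ <v,e_j> e_j||^2, the squared distance from v to span{e_j}.)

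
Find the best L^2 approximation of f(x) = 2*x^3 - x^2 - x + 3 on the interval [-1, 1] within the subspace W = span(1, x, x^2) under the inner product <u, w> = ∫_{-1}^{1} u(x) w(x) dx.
g(x) = -x^2 + x/5 + 3

The best approximation g ∈ W is the orthogonal projection of f onto W. Writing g = a_0 + a_1 x + a_2 x^2, the coefficients solve the normal equations G · a = b where
  G_{ij} = <φ_i, φ_j> and b_i = <f, φ_i>, with φ_0 = 1, φ_1 = x, φ_2 = x^2.
G =
  [2, 0, 2/3]
  [0, 2/3, 0]
  [2/3, 0, 2/5],
b = (16/3, 2/15, 8/5).
Solving gives a_0 = 3, a_1 = 1/5, a_2 = -1, so
  g(x) = -x^2 + x/5 + 3.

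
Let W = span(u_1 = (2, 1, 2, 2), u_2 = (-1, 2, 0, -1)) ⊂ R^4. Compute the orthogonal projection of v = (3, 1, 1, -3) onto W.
proj_W(v) = (6/37, 43/37, 22/37, 6/37)

Set up U = [u_1 | ... | u_2] ∈ R^(4×2). The projector onto W = col(U) is P = U (U^T U)^(-1) U^T.
Compute U^T U =
  [13, -2]
  [-2, 6],
and U^T v = (3, 2).
Solve U^T U · c = U^T v for the coefficients: c = (11/37, 16/37). The projection is proj_W(v) = U c.
Check: (v - proj_W(v)) · u_1 = 0  (should be 0).
Check: (v - proj_W(v)) · u_2 = 0  (should be 0).
Result: proj_W(v) = (6/37, 43/37, 22/37, 6/37).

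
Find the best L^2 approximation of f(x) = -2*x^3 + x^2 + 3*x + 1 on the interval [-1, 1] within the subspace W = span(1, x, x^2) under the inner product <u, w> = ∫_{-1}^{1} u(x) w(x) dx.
g(x) = x^2 + 9*x/5 + 1

The best approximation g ∈ W is the orthogonal projection of f onto W. Writing g = a_0 + a_1 x + a_2 x^2, the coefficients solve the normal equations G · a = b where
  G_{ij} = <φ_i, φ_j> and b_i = <f, φ_i>, with φ_0 = 1, φ_1 = x, φ_2 = x^2.
G =
  [2, 0, 2/3]
  [0, 2/3, 0]
  [2/3, 0, 2/5],
b = (8/3, 6/5, 16/15).
Solving gives a_0 = 1, a_1 = 9/5, a_2 = 1, so
  g(x) = x^2 + 9*x/5 + 1.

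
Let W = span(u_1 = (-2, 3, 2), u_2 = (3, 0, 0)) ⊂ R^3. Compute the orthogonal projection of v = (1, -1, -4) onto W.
proj_W(v) = (1, -33/13, -22/13)

Set up U = [u_1 | ... | u_2] ∈ R^(3×2). The projector onto W = col(U) is P = U (U^T U)^(-1) U^T.
Compute U^T U =
  [17, -6]
  [-6, 9],
and U^T v = (-13, 3).
Solve U^T U · c = U^T v for the coefficients: c = (-11/13, -3/13). The projection is proj_W(v) = U c.
Check: (v - proj_W(v)) · u_1 = 0  (should be 0).
Check: (v - proj_W(v)) · u_2 = 0  (should be 0).
Result: proj_W(v) = (1, -33/13, -22/13).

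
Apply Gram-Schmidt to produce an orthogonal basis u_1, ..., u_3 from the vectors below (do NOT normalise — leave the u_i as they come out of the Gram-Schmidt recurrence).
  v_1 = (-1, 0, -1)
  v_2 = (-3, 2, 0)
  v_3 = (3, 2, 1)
Orthogonal basis:
  u_1 = (-1, 0, -1)
  u_2 = (-3/2, 2, 3/2)
  u_3 = (20/17, 30/17, -20/17)

Apply the Gram-Schmidt recurrence
  u_1 = v_1
  u_i = v_i − Σ_{j<i} ((v_i · u_j) / (u_j · u_j)) · u_j.

Step by step this gives:
  u_1 = (-1, 0, -1)
  u_2 = (-3/2, 2, 3/2)
  u_3 = (20/17, 30/17, -20/17)

Orthogonality check:
  u_2 · u_1 = 0 (should be 0)
  u_3 · u_1 = 0 (should be 0)
  u_3 · u_2 = 0 (should be 0)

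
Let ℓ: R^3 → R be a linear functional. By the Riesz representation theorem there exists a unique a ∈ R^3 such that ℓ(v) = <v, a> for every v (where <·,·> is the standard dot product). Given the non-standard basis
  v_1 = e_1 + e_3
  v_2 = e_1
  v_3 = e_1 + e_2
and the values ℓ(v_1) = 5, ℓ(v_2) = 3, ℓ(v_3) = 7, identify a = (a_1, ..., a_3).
a = (3, 4, 2)

Write a = (a_1, ..., a_3) in the standard basis. For each basis vector v_i, ℓ(v_i) = <v_i, a> is a linear equation in the a_j's. Collect the n equations into a matrix system V a = ℓ, where row i of V is v_i (expressed in the standard basis). Since V is invertible (lower-triangular with 1s on the diagonal, up to permutation), solve by back-substitution:
  V =
[[1, 0, 1],
 [1, 0, 0],
 [1, 1, 0]]
  V a = (5, 3, 7)
Solving gives a = (3, 4, 2).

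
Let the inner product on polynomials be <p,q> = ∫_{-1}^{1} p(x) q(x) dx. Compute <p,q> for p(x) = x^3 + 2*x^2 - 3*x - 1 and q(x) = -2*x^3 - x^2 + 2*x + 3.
<p,q> = -368/105

Expand the product: p(x)·q(x) = -2*x^6 - 5*x^5 + 6*x^4 + 12*x^3 + x^2 - 11*x - 3.
∫_{-1}^{1} of each monomial x^k gives [2/(k+1) if k even, 0 if k odd]. Integrating term-by-term (or equivalently evaluating the antiderivative F(x) = -2*x^7/7 - 5*x^6/6 + 6*x^5/5 + 3*x^4 + x^3/3 - 11*x^2/2 - 3*x at the endpoints):
  F(1) − F(−1) = -178/35 − (-166/105) = -368/105.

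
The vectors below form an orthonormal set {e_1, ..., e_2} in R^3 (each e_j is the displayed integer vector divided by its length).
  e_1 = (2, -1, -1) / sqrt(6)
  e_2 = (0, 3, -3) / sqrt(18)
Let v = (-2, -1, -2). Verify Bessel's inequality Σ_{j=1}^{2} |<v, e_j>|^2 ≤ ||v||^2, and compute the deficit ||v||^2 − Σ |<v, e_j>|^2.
Σ |<v, e_j>|^2 = 2/3; ||v||^2 = 9; deficit = 25/3

Write each e_j = u_j / sqrt(<u_j, u_j>) where u_j is the displayed integer vector. Then <v, e_j> = <v, u_j> / sqrt(<u_j, u_j>), so |<v, e_j>|^2 = <v, u_j>^2 / <u_j, u_j>.
Coefficients: <v, e_1> = -1/sqrt(6), <v, e_2> = 3/sqrt(18).
Square and sum: Σ |<v, e_j>|^2 = 2/3.
Compute ||v||^2 = v·v = 9.
Deficit = 9 − 2/3 = 25/3 ≥ 0, confirming Bessel's inequality. (The deficit equals ||v − Σ <v,e_j> e_j||^2, the squared distance from v to span{e_j}.)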